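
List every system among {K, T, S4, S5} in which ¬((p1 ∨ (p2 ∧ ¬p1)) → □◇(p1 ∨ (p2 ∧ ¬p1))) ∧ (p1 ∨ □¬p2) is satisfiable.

K, T, S4

S5-tableau for the formula:
1. ¬((p1 ∨ (p2 ∧ ¬p1)) → □◇(p1 ∨ (p2 ∧ ¬p1))) ∧ (p1 ∨ □¬p2), u
2. ¬((p1 ∨ (p2 ∧ ¬p1)) → □◇(p1 ∨ (p2 ∧ ¬p1))), u
3. p1 ∨ □¬p2, u
4. p1 ∨ (p2 ∧ ¬p1), u
5. ¬□◇(p1 ∨ (p2 ∧ ¬p1)), u
6. □¬p2, u
7. ¬p2, u
8. p1, u
9. ¬◇(p1 ∨ (p2 ∧ ¬p1)), v
10. ¬p2, v
11. ¬(p1 ∨ (p2 ∧ ¬p1)), u
12. ¬p1, u
13. ¬(p2 ∧ ¬p1), u
Accessibility: uRu, uRv, vRu, vRv
Branch closes: p1 and ¬p1 both at u.
Every branch closes (one shown): unsatisfiable in S5.
S4-tableau for the formula:
1. ¬((p1 ∨ (p2 ∧ ¬p1)) → □◇(p1 ∨ (p2 ∧ ¬p1))) ∧ (p1 ∨ □¬p2), u
2. ¬((p1 ∨ (p2 ∧ ¬p1)) → □◇(p1 ∨ (p2 ∧ ¬p1))), u
3. p1 ∨ □¬p2, u
4. p1 ∨ (p2 ∧ ¬p1), u
5. ¬□◇(p1 ∨ (p2 ∧ ¬p1)), u
6. □¬p2, u
7. ¬p2, u
8. p1, u
9. ¬◇(p1 ∨ (p2 ∧ ¬p1)), v
10. ¬p2, v
11. ¬(p1 ∨ (p2 ∧ ¬p1)), v
12. ¬p1, v
13. ¬(p2 ∧ ¬p1), v
Accessibility: uRu, uRv, vRv
Complete open branch: satisfiable in S4, hence also in K, T (this S4-model is also a K-model and a T-model).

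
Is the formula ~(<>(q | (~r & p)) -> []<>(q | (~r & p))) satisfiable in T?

1. ~(<>(q | (~r & p)) -> []<>(q | (~r & p))), u
2. <>(q | (~r & p)), u
3. ~[]<>(q | (~r & p)), u
4. q | (~r & p), v
5. ~r & p, v
6. ~r, v
7. p, v
8. ~<>(q | (~r & p)), w
9. ~(q | (~r & p)), w
10. ~q, w
11. ~(~r & p), w
12. ~p, w
Accessibility: uRu, uRv, uRw, vRv, wRw

Yes, satisfiable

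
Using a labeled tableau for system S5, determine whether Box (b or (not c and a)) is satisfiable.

1. Box (b or (not c and a)), 0
2. b or (not c and a), 0
3. not c and a, 0
4. not c, 0
5. a, 0
Accessibility: 0R0

Satisfiable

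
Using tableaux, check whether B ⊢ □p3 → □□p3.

Invalid (countermodel exists)

Tableau for the negation ¬(□p3 → □□p3):
1. ¬(□p3 → □□p3), 0
2. □p3, 0   [¬→-rule on 1]
3. ¬□□p3, 0   [¬→-rule on 1]
4. p3, 0   [□-rule on 2 via 0R0]
5. ¬□p3, 1   [¬□-rule on 3: fresh world 1, 0R1]
6. p3, 1   [□-rule on 2 via 0R1]
7. ¬p3, 2   [¬□-rule on 5: fresh world 2, 1R2]
Accessibility: 0R0, 0R1, 1R0, 1R1, 1R2, 2R1, 2R2
The negation has an open branch (countermodel exists).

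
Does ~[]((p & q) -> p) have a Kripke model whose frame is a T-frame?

1. ~[]((p & q) -> p), w0
2. ~((p & q) -> p), w1
3. p & q, w1
4. ~p, w1
5. p, w1
6. q, w1
Accessibility: w0Rw0, w0Rw1, w1Rw1
Branch closes: p and ~p both at w1.
(One branch shown.) All branches close.

No, unsatisfiable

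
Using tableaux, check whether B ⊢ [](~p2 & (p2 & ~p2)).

Invalid (countermodel exists)

Tableau for the negation ~[](~p2 & (p2 & ~p2)):
1. ~[](~p2 & (p2 & ~p2)), 0
2. ~(~p2 & (p2 & ~p2)), 1
3. ~(p2 & ~p2), 1
4. p2, 1
Accessibility: 0R0, 0R1, 1R0, 1R1
The negation has an open branch (countermodel exists).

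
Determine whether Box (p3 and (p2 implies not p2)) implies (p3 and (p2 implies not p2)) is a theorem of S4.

Tableau for the negation not (Box (p3 and (p2 implies not p2)) implies (p3 and (p2 implies not p2))):
1. not (Box (p3 and (p2 implies not p2)) implies (p3 and (p2 implies not p2))), w0
2. Box (p3 and (p2 implies not p2)), w0
3. not (p3 and (p2 implies not p2)), w0
4. p3 and (p2 implies not p2), w0
5. p3, w0
6. p2 implies not p2, w0
7. not (p2 implies not p2), w0
8. p2, w0
9. not p2, w0
Accessibility: w0Rw0
Branch closes: p2 and not p2 both at w0.
All branches of the negation close; one closing branch shown above.

Valid in S4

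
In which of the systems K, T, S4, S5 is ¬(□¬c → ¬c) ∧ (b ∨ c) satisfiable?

K-tableau for the formula:
1. ¬(□¬c → ¬c) ∧ (b ∨ c), u
2. ¬(□¬c → ¬c), u   [∧-rule on 1]
3. b ∨ c, u   [∧-rule on 1]
4. □¬c, u   [¬→-rule on 2]
5. c, u   [¬→-rule on 2]
Complete open branch: satisfiable in K.
T-tableau for the formula:
1. ¬(□¬c → ¬c) ∧ (b ∨ c), u
2. ¬(□¬c → ¬c), u   [∧-rule on 1]
3. b ∨ c, u   [∧-rule on 1]
4. □¬c, u   [¬→-rule on 2]
5. c, u   [¬→-rule on 2]
6. ¬c, u   [□-rule on 4 via uRu]
Accessibility: uRu
Branch closes: c and ¬c both at u.
Every branch closes (one shown): unsatisfiable in T, hence also in S4, S5 (every S4/S5-frame is a T-frame).

K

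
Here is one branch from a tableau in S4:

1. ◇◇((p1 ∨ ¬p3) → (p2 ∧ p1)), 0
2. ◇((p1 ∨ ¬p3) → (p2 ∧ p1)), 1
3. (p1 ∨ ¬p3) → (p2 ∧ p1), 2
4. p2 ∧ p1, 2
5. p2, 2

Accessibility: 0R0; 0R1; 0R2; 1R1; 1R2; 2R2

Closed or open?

There is no literal clash: for every atom and world, at most one sign appears.

Open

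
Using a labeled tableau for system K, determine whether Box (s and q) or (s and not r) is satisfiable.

1. Box (s and q) or (s and not r), w0
2. s and not r, w0
3. s, w0
4. not r, w0

Satisfiable (open branch found)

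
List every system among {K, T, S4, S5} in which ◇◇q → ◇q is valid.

T-tableau for the negation ¬(◇◇q → ◇q):
1. ¬(◇◇q → ◇q), w0
2. ◇◇q, w0
3. ¬◇q, w0
4. ¬q, w0
5. ◇q, w1
6. ¬q, w1
7. q, w2
Accessibility: w0Rw0, w0Rw1, w1Rw1, w1Rw2, w2Rw2
Complete open branch: countermodel on a T-frame, so not valid in T, nor in K (the same frame is also a K-frame).
S4-tableau for the negation ¬(◇◇q → ◇q):
1. ¬(◇◇q → ◇q), w0
2. ◇◇q, w0
3. ¬◇q, w0
4. ¬q, w0
5. ◇q, w1
6. ¬q, w1
7. q, w2
8. ¬q, w2
Accessibility: w0Rw0, w0Rw1, w0Rw2, w1Rw1, w1Rw2, w2Rw2
Branch closes: q and ¬q both at w2.
Every branch closes (one shown): valid in S4, hence also in S5 (every theorem of S4 is a theorem of S5).

S4, S5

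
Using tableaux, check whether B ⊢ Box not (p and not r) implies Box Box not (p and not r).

Tableau for the negation not (Box not (p and not r) implies Box Box not (p and not r)):
1. not (Box not (p and not r) implies Box Box not (p and not r)), u
2. Box not (p and not r), u   [neg-implies-rule on 1]
3. not Box Box not (p and not r), u   [neg-implies-rule on 1]
4. not (p and not r), u   [Box-rule on 2 via uRu]
5. r, u   [neg-and-rule on 4 (branches; this branch)]
6. not Box not (p and not r), v   [neg-Box-rule on 3: fresh world v, uRv]
7. not (p and not r), v   [Box-rule on 2 via uRv]
8. r, v   [neg-and-rule on 7 (branches; this branch)]
9. p and not r, w   [neg-Box-rule on 6: fresh world w, vRw]
10. p, w   [and-rule on 9]
11. not r, w   [and-rule on 9]
Accessibility: uRu, uRv, vRu, vRv, vRw, wRv, wRw
The negation has an open branch (countermodel exists).

Invalid (countermodel exists)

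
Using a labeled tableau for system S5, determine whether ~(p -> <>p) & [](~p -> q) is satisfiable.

1. ~(p -> <>p) & [](~p -> q), u
2. ~(p -> <>p), u
3. [](~p -> q), u
4. p, u
5. ~<>p, u
6. ~p -> q, u
7. ~p, u
Accessibility: uRu
Branch closes: p and ~p both at u.
Every branch closes; the branch above is one of them.

No, unsatisfiable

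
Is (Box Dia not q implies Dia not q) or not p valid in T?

Yes, valid

Tableau for the negation not ((Box Dia not q implies Dia not q) or not p):
1. not ((Box Dia not q implies Dia not q) or not p), u
2. not (Box Dia not q implies Dia not q), u   [neg-or-rule on 1]
3. p, u   [neg-or-rule on 1]
4. Box Dia not q, u   [neg-implies-rule on 2]
5. not Dia not q, u   [neg-implies-rule on 2]
6. Dia not q, u   [Box-rule on 4 via uRu]
7. q, u   [neg-Dia-rule on 5 via uRu]
8. not q, v   [Dia-rule on 6: fresh world v, uRv]
9. Dia not q, v   [Box-rule on 4 via uRv]
10. q, v   [neg-Dia-rule on 5 via uRv]
Accessibility: uRu, uRv, vRv
Branch closes: q and not q both at v.
Every branch of the negation's tableau closes; the branch above is one of them.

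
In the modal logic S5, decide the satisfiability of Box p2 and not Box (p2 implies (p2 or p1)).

1. Box p2 and not Box (p2 implies (p2 or p1)), 0
2. Box p2, 0
3. not Box (p2 implies (p2 or p1)), 0
4. p2, 0
5. not (p2 implies (p2 or p1)), 1
6. p2, 1
7. not (p2 or p1), 1
8. not p2, 1
9. not p1, 1
Accessibility: 0R0, 0R1, 1R0, 1R1
Branch closes: p2 and not p2 both at 1.
All branches of the tableau close; one closing branch shown above.

No, unsatisfiable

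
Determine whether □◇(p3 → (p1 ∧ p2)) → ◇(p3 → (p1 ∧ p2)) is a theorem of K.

Tableau for the negation ¬(□◇(p3 → (p1 ∧ p2)) → ◇(p3 → (p1 ∧ p2))):
1. ¬(□◇(p3 → (p1 ∧ p2)) → ◇(p3 → (p1 ∧ p2))), w0
2. □◇(p3 → (p1 ∧ p2)), w0
3. ¬◇(p3 → (p1 ∧ p2)), w0
The negation has an open branch (countermodel exists).

Not valid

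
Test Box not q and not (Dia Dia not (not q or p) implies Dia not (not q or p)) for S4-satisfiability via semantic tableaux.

1. Box not q and not (Dia Dia not (not q or p) implies Dia not (not q or p)), 0
2. Box not q, 0   [and-rule on 1]
3. not (Dia Dia not (not q or p) implies Dia not (not q or p)), 0   [and-rule on 1]
4. Dia Dia not (not q or p), 0   [neg-implies-rule on 3]
5. not Dia not (not q or p), 0   [neg-implies-rule on 3]
6. not q, 0   [Box-rule on 2 via 0R0]
7. not q or p, 0   [neg-Dia-rule on 5 via 0R0]
8. p, 0   [or-rule on 7 (branches; this branch)]
9. Dia not (not q or p), 1   [Dia-rule on 4: fresh world 1, 0R1]
10. not q, 1   [Box-rule on 2 via 0R1]
11. not q or p, 1   [neg-Dia-rule on 5 via 0R1]
12. p, 1   [or-rule on 11 (branches; this branch)]
13. not (not q or p), 2   [Dia-rule on 9: fresh world 2, 1R2]
14. q, 2   [neg-or-rule on 13]
15. not p, 2   [neg-or-rule on 13]
16. not q, 2   [Box-rule on 2 via 0R2]
Accessibility: 0R0, 0R1, 0R2, 1R1, 1R2, 2R2
Branch closes: q and not q both at 2.
All branches of the tableau close; one closing branch shown above.

No, unsatisfiable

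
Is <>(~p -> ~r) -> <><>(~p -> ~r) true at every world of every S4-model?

Valid

Tableau for the negation ~(<>(~p -> ~r) -> <><>(~p -> ~r)):
1. ~(<>(~p -> ~r) -> <><>(~p -> ~r)), 0
2. <>(~p -> ~r), 0
3. ~<><>(~p -> ~r), 0
4. ~<>(~p -> ~r), 0
5. ~(~p -> ~r), 0
6. ~p, 0
7. r, 0
8. ~p -> ~r, 1
9. ~<>(~p -> ~r), 1
10. ~(~p -> ~r), 1
11. ~p, 1
12. r, 1
13. ~r, 1
Accessibility: 0R0, 0R1, 1R1
Branch closes: r and ~r both at 1.
Every branch of the negation's tableau closes; the branch above is one of them.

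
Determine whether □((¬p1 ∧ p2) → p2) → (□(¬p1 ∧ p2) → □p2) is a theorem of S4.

Yes, valid

Tableau for the negation ¬(□((¬p1 ∧ p2) → p2) → (□(¬p1 ∧ p2) → □p2)):
1. ¬(□((¬p1 ∧ p2) → p2) → (□(¬p1 ∧ p2) → □p2)), w0
2. □((¬p1 ∧ p2) → p2), w0
3. ¬(□(¬p1 ∧ p2) → □p2), w0
4. □(¬p1 ∧ p2), w0
5. ¬□p2, w0
6. (¬p1 ∧ p2) → p2, w0
7. ¬p1 ∧ p2, w0
8. ¬p1, w0
9. p2, w0
10. ¬p2, w1
11. (¬p1 ∧ p2) → p2, w1
12. ¬p1 ∧ p2, w1
13. ¬p1, w1
14. p2, w1
Accessibility: w0Rw0, w0Rw1, w1Rw1
Branch closes: p2 and ¬p2 both at w1.
Every branch of the negation's tableau closes; the branch above is one of them.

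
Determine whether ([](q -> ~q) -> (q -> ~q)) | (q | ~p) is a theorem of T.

Tableau for the negation ~(([](q -> ~q) -> (q -> ~q)) | (q | ~p)):
1. ~(([](q -> ~q) -> (q -> ~q)) | (q | ~p)), w0
2. ~([](q -> ~q) -> (q -> ~q)), w0
3. ~(q | ~p), w0
4. [](q -> ~q), w0
5. ~(q -> ~q), w0
6. ~q, w0
7. p, w0
8. q, w0
Accessibility: w0Rw0
Branch closes: q and ~q both at w0.
Every branch of the negation's tableau closes; the branch above is one of them.

Valid in T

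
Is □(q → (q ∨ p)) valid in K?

Valid in K

Tableau for the negation ¬□(q → (q ∨ p)):
1. ¬□(q → (q ∨ p)), w0
2. ¬(q → (q ∨ p)), w1
3. q, w1
4. ¬(q ∨ p), w1
5. ¬q, w1
6. ¬p, w1
Accessibility: w0Rw1
Branch closes: q and ¬q both at w1.
Every branch of the negation's tableau closes; the branch above is one of them.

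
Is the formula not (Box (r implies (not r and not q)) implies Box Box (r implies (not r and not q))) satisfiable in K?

1. not (Box (r implies (not r and not q)) implies Box Box (r implies (not r and not q))), w0
2. Box (r implies (not r and not q)), w0
3. not Box Box (r implies (not r and not q)), w0
4. not Box (r implies (not r and not q)), w1
5. r implies (not r and not q), w1
6. not r and not q, w1
7. not r, w1
8. not q, w1
9. not (r implies (not r and not q)), w2
10. r, w2
11. not (not r and not q), w2
12. q, w2
Accessibility: w0Rw1, w1Rw2

Satisfiable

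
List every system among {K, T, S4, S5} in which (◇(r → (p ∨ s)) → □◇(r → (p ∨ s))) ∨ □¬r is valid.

S4-tableau for the negation ¬((◇(r → (p ∨ s)) → □◇(r → (p ∨ s))) ∨ □¬r):
1. ¬((◇(r → (p ∨ s)) → □◇(r → (p ∨ s))) ∨ □¬r), w0
2. ¬(◇(r → (p ∨ s)) → □◇(r → (p ∨ s))), w0
3. ¬□¬r, w0
4. ◇(r → (p ∨ s)), w0
5. ¬□◇(r → (p ∨ s)), w0
6. r, w1
7. r → (p ∨ s), w2
8. p ∨ s, w2
9. s, w2
10. ¬◇(r → (p ∨ s)), w3
11. ¬(r → (p ∨ s)), w3
12. r, w3
13. ¬(p ∨ s), w3
14. ¬p, w3
15. ¬s, w3
Accessibility: w0Rw0, w0Rw1, w0Rw2, w0Rw3, w1Rw1, w2Rw2, w3Rw3
Complete open branch: countermodel on an S4-frame, so not valid in S4, nor in K, T (the same frame is also a K-frame and a T-frame).
S5-tableau for the negation ¬((◇(r → (p ∨ s)) → □◇(r → (p ∨ s))) ∨ □¬r):
1. ¬((◇(r → (p ∨ s)) → □◇(r → (p ∨ s))) ∨ □¬r), w0
2. ¬(◇(r → (p ∨ s)) → □◇(r → (p ∨ s))), w0
3. ¬□¬r, w0
4. ◇(r → (p ∨ s)), w0
5. ¬□◇(r → (p ∨ s)), w0
6. r, w1
7. r → (p ∨ s), w2
8. p ∨ s, w2
9. s, w2
10. ¬◇(r → (p ∨ s)), w3
11. ¬(r → (p ∨ s)), w0
12. r, w0
13. ¬(p ∨ s), w0
14. ¬p, w0
15. ¬s, w0
16. ¬(r → (p ∨ s)), w1
17. ¬(p ∨ s), w1
18. ¬p, w1
19. ¬s, w1
20. ¬(r → (p ∨ s)), w2
21. r, w2
22. ¬(p ∨ s), w2
23. ¬p, w2
24. ¬s, w2
Accessibility: w0Rw0, w0Rw1, w0Rw2, w0Rw3, w1Rw0, w1Rw1, w1Rw2, w1Rw3, w2Rw0, w2Rw1, w2Rw2, w2Rw3, w3Rw0, w3Rw1, w3Rw2, w3Rw3
Branch closes: s and ¬s both at w2.
Every branch closes (one shown): valid in S5.

S5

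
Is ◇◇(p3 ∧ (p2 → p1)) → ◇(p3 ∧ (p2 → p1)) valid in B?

Tableau for the negation ¬(◇◇(p3 ∧ (p2 → p1)) → ◇(p3 ∧ (p2 → p1))):
1. ¬(◇◇(p3 ∧ (p2 → p1)) → ◇(p3 ∧ (p2 → p1))), w0
2. ◇◇(p3 ∧ (p2 → p1)), w0
3. ¬◇(p3 ∧ (p2 → p1)), w0
4. ¬(p3 ∧ (p2 → p1)), w0
5. ¬(p2 → p1), w0
6. p2, w0
7. ¬p1, w0
8. ◇(p3 ∧ (p2 → p1)), w1
9. ¬(p3 ∧ (p2 → p1)), w1
10. ¬(p2 → p1), w1
11. p2, w1
12. ¬p1, w1
13. p3 ∧ (p2 → p1), w2
14. p3, w2
15. p2 → p1, w2
16. p1, w2
Accessibility: w0Rw0, w0Rw1, w1Rw0, w1Rw1, w1Rw2, w2Rw1, w2Rw2
The negation has an open branch (countermodel exists).

No, not valid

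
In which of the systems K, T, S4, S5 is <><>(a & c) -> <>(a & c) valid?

T-tableau for the negation ~(<><>(a & c) -> <>(a & c)):
1. ~(<><>(a & c) -> <>(a & c)), 0
2. <><>(a & c), 0
3. ~<>(a & c), 0
4. ~(a & c), 0
5. ~c, 0
6. <>(a & c), 1
7. ~(a & c), 1
8. ~c, 1
9. a & c, 2
10. a, 2
11. c, 2
Accessibility: 0R0, 0R1, 1R1, 1R2, 2R2
Complete open branch: countermodel on a T-frame, so not valid in T, nor in K (the same frame is also a K-frame).
S4-tableau for the negation ~(<><>(a & c) -> <>(a & c)):
1. ~(<><>(a & c) -> <>(a & c)), 0
2. <><>(a & c), 0
3. ~<>(a & c), 0
4. ~(a & c), 0
5. ~c, 0
6. <>(a & c), 1
7. ~(a & c), 1
8. ~c, 1
9. a & c, 2
10. a, 2
11. c, 2
12. ~(a & c), 2
13. ~c, 2
Accessibility: 0R0, 0R1, 0R2, 1R1, 1R2, 2R2
Branch closes: c and ~c both at 2.
Every branch closes (one shown): valid in S4, hence also in S5 (every theorem of S4 is a theorem of S5).

S4, S5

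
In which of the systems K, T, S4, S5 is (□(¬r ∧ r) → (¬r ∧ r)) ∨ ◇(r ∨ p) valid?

T, S4, S5

K-tableau for the negation ¬((□(¬r ∧ r) → (¬r ∧ r)) ∨ ◇(r ∨ p)):
1. ¬((□(¬r ∧ r) → (¬r ∧ r)) ∨ ◇(r ∨ p)), w0
2. ¬(□(¬r ∧ r) → (¬r ∧ r)), w0
3. ¬◇(r ∨ p), w0
4. □(¬r ∧ r), w0
5. ¬(¬r ∧ r), w0
6. ¬r, w0
Complete open branch: countermodel on a K-frame, so not valid in K.
T-tableau for the negation ¬((□(¬r ∧ r) → (¬r ∧ r)) ∨ ◇(r ∨ p)):
1. ¬((□(¬r ∧ r) → (¬r ∧ r)) ∨ ◇(r ∨ p)), w0
2. ¬(□(¬r ∧ r) → (¬r ∧ r)), w0
3. ¬◇(r ∨ p), w0
4. □(¬r ∧ r), w0
5. ¬(¬r ∧ r), w0
6. ¬(r ∨ p), w0
7. ¬r, w0
8. ¬p, w0
9. ¬r ∧ r, w0
10. r, w0
Accessibility: w0Rw0
Branch closes: r and ¬r both at w0.
Every branch closes (one shown): valid in T, hence also in S4, S5 (every theorem of T is a theorem of S4 and S5).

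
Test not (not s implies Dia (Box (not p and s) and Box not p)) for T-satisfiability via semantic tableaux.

Yes, satisfiable

1. not (not s implies Dia (Box (not p and s) and Box not p)), u
2. not s, u   [neg-implies-rule on 1]
3. not Dia (Box (not p and s) and Box not p), u   [neg-implies-rule on 1]
4. not (Box (not p and s) and Box not p), u   [neg-Dia-rule on 3 via uRu]
5. not Box not p, u   [neg-and-rule on 4 (branches; this branch)]
6. p, v   [neg-Box-rule on 5: fresh world v, uRv]
7. not (Box (not p and s) and Box not p), v   [neg-Dia-rule on 3 via uRv]
8. not Box not p, v   [neg-and-rule on 7 (branches; this branch)]
9. p, w   [neg-Box-rule on 8: fresh world w, vRw]
Accessibility: uRu, uRv, vRv, vRw, wRw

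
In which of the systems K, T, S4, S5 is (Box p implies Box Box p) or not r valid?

S4-tableau for the negation not ((Box p implies Box Box p) or not r):
1. not ((Box p implies Box Box p) or not r), 0
2. not (Box p implies Box Box p), 0
3. r, 0
4. Box p, 0
5. not Box Box p, 0
6. p, 0
7. not Box p, 1
8. p, 1
9. not p, 2
10. p, 2
Accessibility: 0R0, 0R1, 0R2, 1R1, 1R2, 2R2
Branch closes: p and not p both at 2.
Every branch closes (one shown): valid in S4, hence also in S5 (every theorem of S4 is a theorem of S5).
T-tableau for the negation not ((Box p implies Box Box p) or not r):
1. not ((Box p implies Box Box p) or not r), 0
2. not (Box p implies Box Box p), 0
3. r, 0
4. Box p, 0
5. not Box Box p, 0
6. p, 0
7. not Box p, 1
8. p, 1
9. not p, 2
Accessibility: 0R0, 0R1, 1R1, 1R2, 2R2
Complete open branch: countermodel on a T-frame, so not valid in T, nor in K (the same frame is also a K-frame).

S4, S5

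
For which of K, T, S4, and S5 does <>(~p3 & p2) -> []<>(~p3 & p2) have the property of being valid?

S5-tableau for the negation ~(<>(~p3 & p2) -> []<>(~p3 & p2)):
1. ~(<>(~p3 & p2) -> []<>(~p3 & p2)), w0
2. <>(~p3 & p2), w0
3. ~[]<>(~p3 & p2), w0
4. ~p3 & p2, w1
5. ~p3, w1
6. p2, w1
7. ~<>(~p3 & p2), w2
8. ~(~p3 & p2), w0
9. ~(~p3 & p2), w1
10. ~(~p3 & p2), w2
11. ~p2, w0
12. ~p2, w1
Accessibility: w0Rw0, w0Rw1, w0Rw2, w1Rw0, w1Rw1, w1Rw2, w2Rw0, w2Rw1, w2Rw2
Branch closes: p2 and ~p2 both at w1.
Every branch closes (one shown): valid in S5.
S4-tableau for the negation ~(<>(~p3 & p2) -> []<>(~p3 & p2)):
1. ~(<>(~p3 & p2) -> []<>(~p3 & p2)), w0
2. <>(~p3 & p2), w0
3. ~[]<>(~p3 & p2), w0
4. ~p3 & p2, w1
5. ~p3, w1
6. p2, w1
7. ~<>(~p3 & p2), w2
8. ~(~p3 & p2), w2
9. ~p2, w2
Accessibility: w0Rw0, w0Rw1, w0Rw2, w1Rw1, w2Rw2
Complete open branch: countermodel on an S4-frame, so not valid in S4, nor in K, T (the same frame is also a K-frame and a T-frame).

S5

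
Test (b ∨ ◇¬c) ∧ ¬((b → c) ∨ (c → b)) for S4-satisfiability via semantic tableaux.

1. (b ∨ ◇¬c) ∧ ¬((b → c) ∨ (c → b)), u
2. b ∨ ◇¬c, u
3. ¬((b → c) ∨ (c → b)), u
4. ¬(b → c), u
5. ¬(c → b), u
6. b, u
7. ¬c, u
8. c, u
9. ¬b, u
Accessibility: uRu
Branch closes: c and ¬c both at u.
Every branch closes; the branch above is one of them.

Unsatisfiable (every branch closes)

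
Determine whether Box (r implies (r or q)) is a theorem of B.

Tableau for the negation not Box (r implies (r or q)):
1. not Box (r implies (r or q)), w0
2. not (r implies (r or q)), w1   [neg-Box-rule on 1: fresh world w1, w0Rw1]
3. r, w1   [neg-implies-rule on 2]
4. not (r or q), w1   [neg-implies-rule on 2]
5. not r, w1   [neg-or-rule on 4]
6. not q, w1   [neg-or-rule on 4]
Accessibility: w0Rw0, w0Rw1, w1Rw0, w1Rw1
Branch closes: r and not r both at w1.
Every branch of the negation's tableau closes; the branch above is one of them.

Valid in B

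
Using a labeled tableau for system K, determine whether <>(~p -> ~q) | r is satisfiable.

Yes, satisfiable

1. <>(~p -> ~q) | r, u
2. r, u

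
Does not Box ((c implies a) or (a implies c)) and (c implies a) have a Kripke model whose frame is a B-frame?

1. not Box ((c implies a) or (a implies c)) and (c implies a), u
2. not Box ((c implies a) or (a implies c)), u
3. c implies a, u
4. a, u
5. not ((c implies a) or (a implies c)), v
6. not (c implies a), v
7. not (a implies c), v
8. c, v
9. not a, v
10. a, v
11. not c, v
Accessibility: uRu, uRv, vRu, vRv
Branch closes: a and not a both at v.
Every branch closes; the branch above is one of them.

Unsatisfiable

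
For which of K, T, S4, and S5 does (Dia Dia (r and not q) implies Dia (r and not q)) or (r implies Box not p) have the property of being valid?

S4, S5

T-tableau for the negation not ((Dia Dia (r and not q) implies Dia (r and not q)) or (r implies Box not p)):
1. not ((Dia Dia (r and not q) implies Dia (r and not q)) or (r implies Box not p)), 0
2. not (Dia Dia (r and not q) implies Dia (r and not q)), 0
3. not (r implies Box not p), 0
4. Dia Dia (r and not q), 0
5. not Dia (r and not q), 0
6. r, 0
7. not Box not p, 0
8. not (r and not q), 0
9. q, 0
10. Dia (r and not q), 1
11. not (r and not q), 1
12. q, 1
13. p, 2
14. not (r and not q), 2
15. q, 2
16. r and not q, 3
17. r, 3
18. not q, 3
Accessibility: 0R0, 0R1, 0R2, 1R1, 1R3, 2R2, 3R3
Complete open branch: countermodel on a T-frame, so not valid in T, nor in K (the same frame is also a K-frame).
S4-tableau for the negation not ((Dia Dia (r and not q) implies Dia (r and not q)) or (r implies Box not p)):
1. not ((Dia Dia (r and not q) implies Dia (r and not q)) or (r implies Box not p)), 0
2. not (Dia Dia (r and not q) implies Dia (r and not q)), 0
3. not (r implies Box not p), 0
4. Dia Dia (r and not q), 0
5. not Dia (r and not q), 0
6. r, 0
7. not Box not p, 0
8. not (r and not q), 0
9. q, 0
10. Dia (r and not q), 1
11. not (r and not q), 1
12. q, 1
13. p, 2
14. not (r and not q), 2
15. q, 2
16. r and not q, 3
17. r, 3
18. not q, 3
19. not (r and not q), 3
20. q, 3
Accessibility: 0R0, 0R1, 0R2, 0R3, 1R1, 1R3, 2R2, 3R3
Branch closes: q and not q both at 3.
Every branch closes (one shown): valid in S4, hence also in S5 (every theorem of S4 is a theorem of S5).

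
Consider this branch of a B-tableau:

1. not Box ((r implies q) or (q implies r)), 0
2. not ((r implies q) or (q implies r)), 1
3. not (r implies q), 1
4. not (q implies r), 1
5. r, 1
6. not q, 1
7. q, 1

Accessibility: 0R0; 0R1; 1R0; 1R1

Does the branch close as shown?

Closed

Both q and not q appear at 1.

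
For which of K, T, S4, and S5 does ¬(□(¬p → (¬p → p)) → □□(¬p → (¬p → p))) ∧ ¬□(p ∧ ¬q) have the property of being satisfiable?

K, T

S4-tableau for the formula:
1. ¬(□(¬p → (¬p → p)) → □□(¬p → (¬p → p))) ∧ ¬□(p ∧ ¬q), w0
2. ¬(□(¬p → (¬p → p)) → □□(¬p → (¬p → p))), w0   [∧-rule on 1]
3. ¬□(p ∧ ¬q), w0   [∧-rule on 1]
4. □(¬p → (¬p → p)), w0   [¬→-rule on 2]
5. ¬□□(¬p → (¬p → p)), w0   [¬→-rule on 2]
6. ¬p → (¬p → p), w0   [□-rule on 4 via w0Rw0]
7. ¬p → p, w0   [→-rule on 6 (branches; this branch)]
8. p, w0   [→-rule on 7 (branches; this branch)]
9. ¬(p ∧ ¬q), w1   [¬□-rule on 3: fresh world w1, w0Rw1]
10. ¬p → (¬p → p), w1   [□-rule on 4 via w0Rw1]
11. q, w1   [¬∧-rule on 9 (branches; this branch)]
12. ¬p → p, w1   [→-rule on 10 (branches; this branch)]
13. p, w1   [→-rule on 12 (branches; this branch)]
14. ¬□(¬p → (¬p → p)), w2   [¬□-rule on 5: fresh world w2, w0Rw2]
15. ¬p → (¬p → p), w2   [□-rule on 4 via w0Rw2]
16. ¬p → p, w2   [→-rule on 15 (branches; this branch)]
17. p, w2   [→-rule on 16 (branches; this branch)]
18. ¬(¬p → (¬p → p)), w3   [¬□-rule on 14: fresh world w3, w2Rw3]
19. ¬p, w3   [¬→-rule on 18]
20. ¬(¬p → p), w3   [¬→-rule on 18]
21. ¬p → (¬p → p), w3   [□-rule on 4 via w0Rw3]
22. ¬p → p, w3   [→-rule on 21 (branches; this branch)]
23. p, w3   [→-rule on 22 (branches; this branch)]
Accessibility: w0Rw0, w0Rw1, w0Rw2, w0Rw3, w1Rw1, w2Rw2, w2Rw3, w3Rw3
Branch closes: p and ¬p both at w3.
Every branch closes (one shown): unsatisfiable in S4, hence also in S5 (every S5-frame is an S4-frame).
T-tableau for the formula:
1. ¬(□(¬p → (¬p → p)) → □□(¬p → (¬p → p))) ∧ ¬□(p ∧ ¬q), w0
2. ¬(□(¬p → (¬p → p)) → □□(¬p → (¬p → p))), w0   [∧-rule on 1]
3. ¬□(p ∧ ¬q), w0   [∧-rule on 1]
4. □(¬p → (¬p → p)), w0   [¬→-rule on 2]
5. ¬□□(¬p → (¬p → p)), w0   [¬→-rule on 2]
6. ¬p → (¬p → p), w0   [□-rule on 4 via w0Rw0]
7. ¬p → p, w0   [→-rule on 6 (branches; this branch)]
8. p, w0   [→-rule on 7 (branches; this branch)]
9. ¬(p ∧ ¬q), w1   [¬□-rule on 3: fresh world w1, w0Rw1]
10. ¬p → (¬p → p), w1   [□-rule on 4 via w0Rw1]
11. q, w1   [¬∧-rule on 9 (branches; this branch)]
12. ¬p → p, w1   [→-rule on 10 (branches; this branch)]
13. p, w1   [→-rule on 12 (branches; this branch)]
14. ¬□(¬p → (¬p → p)), w2   [¬□-rule on 5: fresh world w2, w0Rw2]
15. ¬p → (¬p → p), w2   [□-rule on 4 via w0Rw2]
16. ¬p → p, w2   [→-rule on 15 (branches; this branch)]
17. p, w2   [→-rule on 16 (branches; this branch)]
18. ¬(¬p → (¬p → p)), w3   [¬□-rule on 14: fresh world w3, w2Rw3]
19. ¬p, w3   [¬→-rule on 18]
20. ¬(¬p → p), w3   [¬→-rule on 18]
Accessibility: w0Rw0, w0Rw1, w0Rw2, w1Rw1, w2Rw2, w2Rw3, w3Rw3
Complete open branch: satisfiable in T, hence also in K (this T-model is also a K-model).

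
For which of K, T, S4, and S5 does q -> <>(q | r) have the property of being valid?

T, S4, S5

K-tableau for the negation ~(q -> <>(q | r)):
1. ~(q -> <>(q | r)), w0
2. q, w0
3. ~<>(q | r), w0
Complete open branch: countermodel on a K-frame, so not valid in K.
T-tableau for the negation ~(q -> <>(q | r)):
1. ~(q -> <>(q | r)), w0
2. q, w0
3. ~<>(q | r), w0
4. ~(q | r), w0
5. ~q, w0
6. ~r, w0
Accessibility: w0Rw0
Branch closes: q and ~q both at w0.
Every branch closes (one shown): valid in T, hence also in S4, S5 (every theorem of T is a theorem of S4 and S5).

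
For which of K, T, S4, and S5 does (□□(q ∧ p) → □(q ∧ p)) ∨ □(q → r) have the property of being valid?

T-tableau for the negation ¬((□□(q ∧ p) → □(q ∧ p)) ∨ □(q → r)):
1. ¬((□□(q ∧ p) → □(q ∧ p)) ∨ □(q → r)), u
2. ¬(□□(q ∧ p) → □(q ∧ p)), u   [¬∨-rule on 1]
3. ¬□(q → r), u   [¬∨-rule on 1]
4. □□(q ∧ p), u   [¬→-rule on 2]
5. ¬□(q ∧ p), u   [¬→-rule on 2]
6. □(q ∧ p), u   [□-rule on 4 via uRu]
7. q ∧ p, u   [□-rule on 6 via uRu]
8. q, u   [∧-rule on 7]
9. p, u   [∧-rule on 7]
10. ¬(q → r), v   [¬□-rule on 3: fresh world v, uRv]
11. q, v   [¬→-rule on 10]
12. ¬r, v   [¬→-rule on 10]
13. □(q ∧ p), v   [□-rule on 4 via uRv]
14. q ∧ p, v   [□-rule on 6 via uRv]
15. p, v   [∧-rule on 14]
16. ¬(q ∧ p), w   [¬□-rule on 5: fresh world w, uRw]
17. □(q ∧ p), w   [□-rule on 4 via uRw]
18. q ∧ p, w   [□-rule on 6 via uRw]
19. q, w   [∧-rule on 18]
20. p, w   [∧-rule on 18]
21. ¬p, w   [¬∧-rule on 16 (branches; this branch)]
Accessibility: uRu, uRv, uRw, vRv, wRw
Branch closes: p and ¬p both at w.
Every branch closes (one shown): valid in T, hence also in S4, S5 (every theorem of T is a theorem of S4 and S5).
K-tableau for the negation ¬((□□(q ∧ p) → □(q ∧ p)) ∨ □(q → r)):
1. ¬((□□(q ∧ p) → □(q ∧ p)) ∨ □(q → r)), u
2. ¬(□□(q ∧ p) → □(q ∧ p)), u   [¬∨-rule on 1]
3. ¬□(q → r), u   [¬∨-rule on 1]
4. □□(q ∧ p), u   [¬→-rule on 2]
5. ¬□(q ∧ p), u   [¬→-rule on 2]
6. ¬(q → r), v   [¬□-rule on 3: fresh world v, uRv]
7. q, v   [¬→-rule on 6]
8. ¬r, v   [¬→-rule on 6]
9. □(q ∧ p), v   [□-rule on 4 via uRv]
10. ¬(q ∧ p), w   [¬□-rule on 5: fresh world w, uRw]
11. □(q ∧ p), w   [□-rule on 4 via uRw]
12. ¬p, w   [¬∧-rule on 10 (branches; this branch)]
Accessibility: uRv, uRw
Complete open branch: countermodel on a K-frame, so not valid in K.

T, S4, S5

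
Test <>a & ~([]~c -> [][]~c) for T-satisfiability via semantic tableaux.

Satisfiable

1. <>a & ~([]~c -> [][]~c), w0
2. <>a, w0
3. ~([]~c -> [][]~c), w0
4. []~c, w0
5. ~[][]~c, w0
6. ~c, w0
7. a, w1
8. ~c, w1
9. ~[]~c, w2
10. ~c, w2
11. c, w3
Accessibility: w0Rw0, w0Rw1, w0Rw2, w1Rw1, w2Rw2, w2Rw3, w3Rw3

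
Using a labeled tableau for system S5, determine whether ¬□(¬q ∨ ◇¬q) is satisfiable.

Satisfiable

1. ¬□(¬q ∨ ◇¬q), 0
2. ¬(¬q ∨ ◇¬q), 1
3. q, 1
4. ¬◇¬q, 1
5. q, 0
Accessibility: 0R0, 0R1, 1R0, 1R1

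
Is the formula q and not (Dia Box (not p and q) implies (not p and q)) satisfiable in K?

1. q and not (Dia Box (not p and q) implies (not p and q)), w0
2. q, w0
3. not (Dia Box (not p and q) implies (not p and q)), w0
4. Dia Box (not p and q), w0
5. not (not p and q), w0
6. p, w0
7. Box (not p and q), w1
Accessibility: w0Rw1

Satisfiable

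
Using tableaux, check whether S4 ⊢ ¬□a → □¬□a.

Tableau for the negation ¬(¬□a → □¬□a):
1. ¬(¬□a → □¬□a), 0
2. ¬□a, 0
3. ¬□¬□a, 0
4. ¬a, 1
5. □a, 2
6. a, 2
Accessibility: 0R0, 0R1, 0R2, 1R1, 2R2
The negation has an open branch (countermodel exists).

Invalid (countermodel exists)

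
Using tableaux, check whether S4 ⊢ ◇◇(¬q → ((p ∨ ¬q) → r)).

Not valid

Tableau for the negation ¬◇◇(¬q → ((p ∨ ¬q) → r)):
1. ¬◇◇(¬q → ((p ∨ ¬q) → r)), 0
2. ¬◇(¬q → ((p ∨ ¬q) → r)), 0
3. ¬(¬q → ((p ∨ ¬q) → r)), 0
4. ¬q, 0
5. ¬((p ∨ ¬q) → r), 0
6. p ∨ ¬q, 0
7. ¬r, 0
Accessibility: 0R0
The negation has an open branch (countermodel exists).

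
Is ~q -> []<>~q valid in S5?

Tableau for the negation ~(~q -> []<>~q):
1. ~(~q -> []<>~q), 0
2. ~q, 0
3. ~[]<>~q, 0
4. ~<>~q, 1
5. q, 0
Accessibility: 0R0, 0R1, 1R0, 1R1
Branch closes: q and ~q both at 0.
All branches of the negation close; one closing branch shown above.

Valid in S5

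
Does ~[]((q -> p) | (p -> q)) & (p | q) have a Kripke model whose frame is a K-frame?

1. ~[]((q -> p) | (p -> q)) & (p | q), w0
2. ~[]((q -> p) | (p -> q)), w0
3. p | q, w0
4. q, w0
5. ~((q -> p) | (p -> q)), w1
6. ~(q -> p), w1
7. ~(p -> q), w1
8. q, w1
9. ~p, w1
10. p, w1
11. ~q, w1
Accessibility: w0Rw1
Branch closes: p and ~p both at w1.
(One branch shown.) All branches close.

Unsatisfiable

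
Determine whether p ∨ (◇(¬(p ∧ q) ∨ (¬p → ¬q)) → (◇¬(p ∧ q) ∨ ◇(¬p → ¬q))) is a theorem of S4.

Tableau for the negation ¬(p ∨ (◇(¬(p ∧ q) ∨ (¬p → ¬q)) → (◇¬(p ∧ q) ∨ ◇(¬p → ¬q)))):
1. ¬(p ∨ (◇(¬(p ∧ q) ∨ (¬p → ¬q)) → (◇¬(p ∧ q) ∨ ◇(¬p → ¬q)))), 0
2. ¬p, 0
3. ¬(◇(¬(p ∧ q) ∨ (¬p → ¬q)) → (◇¬(p ∧ q) ∨ ◇(¬p → ¬q))), 0
4. ◇(¬(p ∧ q) ∨ (¬p → ¬q)), 0
5. ¬(◇¬(p ∧ q) ∨ ◇(¬p → ¬q)), 0
6. ¬◇¬(p ∧ q), 0
7. ¬◇(¬p → ¬q), 0
8. p ∧ q, 0
9. p, 0
10. q, 0
Accessibility: 0R0
Branch closes: p and ¬p both at 0.
Every branch of the negation's tableau closes; the branch above is one of them.

Valid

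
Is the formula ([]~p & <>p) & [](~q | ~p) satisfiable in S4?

1. ([]~p & <>p) & [](~q | ~p), w0
2. []~p & <>p, w0   [&-rule on 1]
3. [](~q | ~p), w0   [&-rule on 1]
4. []~p, w0   [&-rule on 2]
5. <>p, w0   [&-rule on 2]
6. ~q | ~p, w0   [[]-rule on 3 via w0Rw0]
7. ~p, w0   [[]-rule on 4 via w0Rw0]
8. p, w1   [<>-rule on 5: fresh world w1, w0Rw1]
9. ~q | ~p, w1   [[]-rule on 3 via w0Rw1]
10. ~p, w1   [[]-rule on 4 via w0Rw1]
Accessibility: w0Rw0, w0Rw1, w1Rw1
Branch closes: p and ~p both at w1.
Every branch closes; the branch above is one of them.

Unsatisfiable (every branch closes)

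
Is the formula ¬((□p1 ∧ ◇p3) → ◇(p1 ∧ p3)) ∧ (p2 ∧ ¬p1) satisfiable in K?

1. ¬((□p1 ∧ ◇p3) → ◇(p1 ∧ p3)) ∧ (p2 ∧ ¬p1), 0
2. ¬((□p1 ∧ ◇p3) → ◇(p1 ∧ p3)), 0
3. p2 ∧ ¬p1, 0
4. □p1 ∧ ◇p3, 0
5. ¬◇(p1 ∧ p3), 0
6. p2, 0
7. ¬p1, 0
8. □p1, 0
9. ◇p3, 0
10. p3, 1
11. ¬(p1 ∧ p3), 1
12. p1, 1
13. ¬p3, 1
Accessibility: 0R1
Branch closes: p3 and ¬p3 both at 1.
(One branch shown.) All branches close.

Unsatisfiable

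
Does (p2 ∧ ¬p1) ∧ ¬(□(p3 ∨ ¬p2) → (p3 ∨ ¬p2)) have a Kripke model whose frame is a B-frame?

1. (p2 ∧ ¬p1) ∧ ¬(□(p3 ∨ ¬p2) → (p3 ∨ ¬p2)), 0
2. p2 ∧ ¬p1, 0
3. ¬(□(p3 ∨ ¬p2) → (p3 ∨ ¬p2)), 0
4. p2, 0
5. ¬p1, 0
6. □(p3 ∨ ¬p2), 0
7. ¬(p3 ∨ ¬p2), 0
8. ¬p3, 0
9. p3 ∨ ¬p2, 0
10. ¬p2, 0
Accessibility: 0R0
Branch closes: p2 and ¬p2 both at 0.
Every branch closes; the branch above is one of them.

Unsatisfiable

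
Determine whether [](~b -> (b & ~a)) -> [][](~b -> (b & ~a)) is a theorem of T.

Not valid

Tableau for the negation ~([](~b -> (b & ~a)) -> [][](~b -> (b & ~a))):
1. ~([](~b -> (b & ~a)) -> [][](~b -> (b & ~a))), w0
2. [](~b -> (b & ~a)), w0
3. ~[][](~b -> (b & ~a)), w0
4. ~b -> (b & ~a), w0
5. b & ~a, w0
6. b, w0
7. ~a, w0
8. ~[](~b -> (b & ~a)), w1
9. ~b -> (b & ~a), w1
10. b & ~a, w1
11. b, w1
12. ~a, w1
13. ~(~b -> (b & ~a)), w2
14. ~b, w2
15. ~(b & ~a), w2
16. a, w2
Accessibility: w0Rw0, w0Rw1, w1Rw1, w1Rw2, w2Rw2
The negation has an open branch (countermodel exists).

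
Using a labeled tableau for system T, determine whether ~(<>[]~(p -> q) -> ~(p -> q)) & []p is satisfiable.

Satisfiable

1. ~(<>[]~(p -> q) -> ~(p -> q)) & []p, 0
2. ~(<>[]~(p -> q) -> ~(p -> q)), 0   [&-rule on 1]
3. []p, 0   [&-rule on 1]
4. <>[]~(p -> q), 0   [~->-rule on 2]
5. p -> q, 0   [~->-rule on 2]
6. p, 0   [[]-rule on 3 via 0R0]
7. q, 0   [->-rule on 5 (branches; this branch)]
8. []~(p -> q), 1   [<>-rule on 4: fresh world 1, 0R1]
9. p, 1   [[]-rule on 3 via 0R1]
10. ~(p -> q), 1   [[]-rule on 8 via 1R1]
11. ~q, 1   [~->-rule on 10]
Accessibility: 0R0, 0R1, 1R1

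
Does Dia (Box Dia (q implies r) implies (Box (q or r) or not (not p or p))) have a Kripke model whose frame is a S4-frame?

1. Dia (Box Dia (q implies r) implies (Box (q or r) or not (not p or p))), u
2. Box Dia (q implies r) implies (Box (q or r) or not (not p or p)), v
3. Box (q or r) or not (not p or p), v
4. Box (q or r), v
5. q or r, v
6. r, v
Accessibility: uRu, uRv, vRv

Satisfiable (open branch found)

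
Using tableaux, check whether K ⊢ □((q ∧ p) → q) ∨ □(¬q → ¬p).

Tableau for the negation ¬(□((q ∧ p) → q) ∨ □(¬q → ¬p)):
1. ¬(□((q ∧ p) → q) ∨ □(¬q → ¬p)), 0
2. ¬□((q ∧ p) → q), 0
3. ¬□(¬q → ¬p), 0
4. ¬((q ∧ p) → q), 1
5. q ∧ p, 1
6. ¬q, 1
7. q, 1
8. p, 1
Accessibility: 0R1
Branch closes: q and ¬q both at 1.
Every branch of the negation's tableau closes; the branch above is one of them.

Valid in K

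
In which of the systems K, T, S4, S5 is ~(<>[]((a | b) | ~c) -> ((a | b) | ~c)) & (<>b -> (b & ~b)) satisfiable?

S5-tableau for the formula:
1. ~(<>[]((a | b) | ~c) -> ((a | b) | ~c)) & (<>b -> (b & ~b)), w0
2. ~(<>[]((a | b) | ~c) -> ((a | b) | ~c)), w0
3. <>b -> (b & ~b), w0
4. <>[]((a | b) | ~c), w0
5. ~((a | b) | ~c), w0
6. ~(a | b), w0
7. c, w0
8. ~a, w0
9. ~b, w0
10. ~<>b, w0
11. []((a | b) | ~c), w1
12. ~b, w1
13. (a | b) | ~c, w0
14. (a | b) | ~c, w1
15. a | b, w0
16. ~c, w1
17. b, w0
Accessibility: w0Rw0, w0Rw1, w1Rw0, w1Rw1
Branch closes: b and ~b both at w0.
Every branch closes (one shown): unsatisfiable in S5.
S4-tableau for the formula:
1. ~(<>[]((a | b) | ~c) -> ((a | b) | ~c)) & (<>b -> (b & ~b)), w0
2. ~(<>[]((a | b) | ~c) -> ((a | b) | ~c)), w0
3. <>b -> (b & ~b), w0
4. <>[]((a | b) | ~c), w0
5. ~((a | b) | ~c), w0
6. ~(a | b), w0
7. c, w0
8. ~a, w0
9. ~b, w0
10. ~<>b, w0
11. []((a | b) | ~c), w1
12. ~b, w1
13. (a | b) | ~c, w1
14. ~c, w1
Accessibility: w0Rw0, w0Rw1, w1Rw1
Complete open branch: satisfiable in S4, hence also in K, T (this S4-model is also a K-model and a T-model).

K, T, S4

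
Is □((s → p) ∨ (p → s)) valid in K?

Yes, valid

Tableau for the negation ¬□((s → p) ∨ (p → s)):
1. ¬□((s → p) ∨ (p → s)), u
2. ¬((s → p) ∨ (p → s)), v
3. ¬(s → p), v
4. ¬(p → s), v
5. s, v
6. ¬p, v
7. p, v
8. ¬s, v
Accessibility: uRv
Branch closes: p and ¬p both at v.
Every branch of the negation's tableau closes; the branch above is one of them.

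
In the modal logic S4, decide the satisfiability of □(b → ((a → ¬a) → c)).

Satisfiable (open branch found)

1. □(b → ((a → ¬a) → c)), u
2. b → ((a → ¬a) → c), u   [□-rule on 1 via uRu]
3. (a → ¬a) → c, u   [→-rule on 2 (branches; this branch)]
4. c, u   [→-rule on 3 (branches; this branch)]
Accessibility: uRu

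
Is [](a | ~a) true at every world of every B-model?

Yes, valid

Tableau for the negation ~[](a | ~a):
1. ~[](a | ~a), w0
2. ~(a | ~a), w1
3. ~a, w1
4. a, w1
Accessibility: w0Rw0, w0Rw1, w1Rw0, w1Rw1
Branch closes: a and ~a both at w1.
All branches of the negation close; one closing branch shown above.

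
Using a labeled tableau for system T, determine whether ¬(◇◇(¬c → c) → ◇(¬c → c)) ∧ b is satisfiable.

1. ¬(◇◇(¬c → c) → ◇(¬c → c)) ∧ b, u
2. ¬(◇◇(¬c → c) → ◇(¬c → c)), u   [∧-rule on 1]
3. b, u   [∧-rule on 1]
4. ◇◇(¬c → c), u   [¬→-rule on 2]
5. ¬◇(¬c → c), u   [¬→-rule on 2]
6. ¬(¬c → c), u   [¬◇-rule on 5 via uRu]
7. ¬c, u   [¬→-rule on 6]
8. ◇(¬c → c), v   [◇-rule on 4: fresh world v, uRv]
9. ¬(¬c → c), v   [¬◇-rule on 5 via uRv]
10. ¬c, v   [¬→-rule on 9]
11. ¬c → c, w   [◇-rule on 8: fresh world w, vRw]
12. c, w   [→-rule on 11 (branches; this branch)]
Accessibility: uRu, uRv, vRv, vRw, wRw

Yes, satisfiable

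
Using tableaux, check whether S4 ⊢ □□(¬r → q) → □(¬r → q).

Yes, valid

Tableau for the negation ¬(□□(¬r → q) → □(¬r → q)):
1. ¬(□□(¬r → q) → □(¬r → q)), 0
2. □□(¬r → q), 0
3. ¬□(¬r → q), 0
4. □(¬r → q), 0
5. ¬r → q, 0
6. q, 0
7. ¬(¬r → q), 1
8. ¬r, 1
9. ¬q, 1
10. □(¬r → q), 1
11. ¬r → q, 1
12. q, 1
Accessibility: 0R0, 0R1, 1R1
Branch closes: q and ¬q both at 1.
Every branch of the negation's tableau closes; the branch above is one of them.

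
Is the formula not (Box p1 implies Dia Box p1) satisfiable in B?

Unsatisfiable

1. not (Box p1 implies Dia Box p1), 0
2. Box p1, 0
3. not Dia Box p1, 0
4. p1, 0
5. not Box p1, 0
6. not p1, 1
7. p1, 1
Accessibility: 0R0, 0R1, 1R0, 1R1
Branch closes: p1 and not p1 both at 1.
All branches of the tableau close; one closing branch shown above.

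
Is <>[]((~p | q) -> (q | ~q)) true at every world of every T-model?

Yes, valid

Tableau for the negation ~<>[]((~p | q) -> (q | ~q)):
1. ~<>[]((~p | q) -> (q | ~q)), w0
2. ~[]((~p | q) -> (q | ~q)), w0
3. ~((~p | q) -> (q | ~q)), w1
4. ~p | q, w1
5. ~(q | ~q), w1
6. ~q, w1
7. q, w1
Accessibility: w0Rw0, w0Rw1, w1Rw1
Branch closes: q and ~q both at w1.
All branches of the negation close; one closing branch shown above.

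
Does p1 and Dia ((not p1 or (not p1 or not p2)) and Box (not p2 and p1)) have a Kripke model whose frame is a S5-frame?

1. p1 and Dia ((not p1 or (not p1 or not p2)) and Box (not p2 and p1)), u
2. p1, u
3. Dia ((not p1 or (not p1 or not p2)) and Box (not p2 and p1)), u
4. (not p1 or (not p1 or not p2)) and Box (not p2 and p1), v
5. not p1 or (not p1 or not p2), v
6. Box (not p2 and p1), v
7. not p2 and p1, u
8. not p2, u
9. not p2 and p1, v
10. not p2, v
11. p1, v
12. not p1 or not p2, v
Accessibility: uRu, uRv, vRu, vRv

Satisfiable (open branch found)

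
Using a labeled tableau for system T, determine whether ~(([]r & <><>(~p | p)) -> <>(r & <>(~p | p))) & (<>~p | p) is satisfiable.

Unsatisfiable

1. ~(([]r & <><>(~p | p)) -> <>(r & <>(~p | p))) & (<>~p | p), u
2. ~(([]r & <><>(~p | p)) -> <>(r & <>(~p | p))), u
3. <>~p | p, u
4. []r & <><>(~p | p), u
5. ~<>(r & <>(~p | p)), u
6. []r, u
7. <><>(~p | p), u
8. ~(r & <>(~p | p)), u
9. r, u
10. p, u
11. ~<>(~p | p), u
12. ~(~p | p), u
13. ~p, u
Accessibility: uRu
Branch closes: p and ~p both at u.
Every branch closes; the branch above is one of them.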